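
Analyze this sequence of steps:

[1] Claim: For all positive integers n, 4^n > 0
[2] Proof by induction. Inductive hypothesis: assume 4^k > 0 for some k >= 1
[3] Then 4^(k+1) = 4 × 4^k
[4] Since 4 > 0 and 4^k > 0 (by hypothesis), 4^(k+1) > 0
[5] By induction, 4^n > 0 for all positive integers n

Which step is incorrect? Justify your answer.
Step 5: By induction, 4^n > 0 for all positive integers n

Step 5 concludes the proof by induction, but no base case was ever established. A valid induction proof requires: (1) a base case proving 4^1 > 0, and (2) an inductive step showing IF 4^k > 0 THEN 4^(k+1) > 0. Steps 2-4 correctly establish the inductive step, but without the base case the conclusion in step 5 does not follow.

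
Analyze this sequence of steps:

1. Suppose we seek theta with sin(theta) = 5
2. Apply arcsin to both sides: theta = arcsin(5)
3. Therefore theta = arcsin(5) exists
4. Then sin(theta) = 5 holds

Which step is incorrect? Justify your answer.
Step 2: Apply arcsin to both sides: theta = arcsin(5)

Step 2 applies arcsin to 5. However, arcsin(x) is only defined for x in [-1, 1] because sin(theta) can only produce values in that range. Since |5| > 1, arcsin(5) is undefined. There is no angle whose sine equals 5.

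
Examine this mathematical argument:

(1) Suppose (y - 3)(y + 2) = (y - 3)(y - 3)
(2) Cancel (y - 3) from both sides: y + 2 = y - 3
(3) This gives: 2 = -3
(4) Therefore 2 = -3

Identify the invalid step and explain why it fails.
Step 2: Cancel (y - 3) from both sides: y + 2 = y - 3

Step 2 cancels (y - 3) from both sides. This is only valid if (y - 3) ≠ 0, i.e., y ≠ 3. When y = 3, both sides equal zero regardless of the other factors. The correct approach requires considering y = 3 as a separate case.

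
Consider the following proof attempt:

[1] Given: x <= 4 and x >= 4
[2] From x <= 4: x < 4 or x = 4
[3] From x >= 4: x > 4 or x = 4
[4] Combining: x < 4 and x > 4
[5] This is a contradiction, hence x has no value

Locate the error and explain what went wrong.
Step 4: Combining: x < 4 and x > 4

Step 4 incorrectly combines the conditions. From x <= 4 and x >= 4, the intersection is x = 4. The error treats the 'or' cases as 'and' requirements. The correct conclusion is that x = 4 is the unique solution, not that no solution exists.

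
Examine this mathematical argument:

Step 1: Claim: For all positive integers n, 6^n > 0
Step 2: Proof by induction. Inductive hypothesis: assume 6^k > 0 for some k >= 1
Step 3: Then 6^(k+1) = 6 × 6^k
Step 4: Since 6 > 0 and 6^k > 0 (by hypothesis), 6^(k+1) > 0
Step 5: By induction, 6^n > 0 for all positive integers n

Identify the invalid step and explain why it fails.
Step 5: By induction, 6^n > 0 for all positive integers n

Step 5 concludes the proof by induction, but no base case was ever established. A valid induction proof requires: (1) a base case proving 6^1 > 0, and (2) an inductive step showing IF 6^k > 0 THEN 6^(k+1) > 0. Steps 2-4 correctly establish the inductive step, but without the base case the conclusion in step 5 does not follow.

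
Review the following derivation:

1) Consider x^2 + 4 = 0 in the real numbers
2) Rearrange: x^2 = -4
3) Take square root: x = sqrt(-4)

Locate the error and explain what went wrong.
Step 3: Take square root: x = sqrt(-4)

Step 3 takes the square root of -4, which is negative. In the real number system, the square root of a negative number is undefined. The equation x^2 + 4 = 0 has no real solutions. Square roots of negative numbers only exist in the complex numbers.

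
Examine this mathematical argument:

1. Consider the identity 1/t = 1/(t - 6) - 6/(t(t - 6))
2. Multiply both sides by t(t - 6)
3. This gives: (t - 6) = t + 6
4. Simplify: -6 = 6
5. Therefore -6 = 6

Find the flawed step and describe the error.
Step 3: This gives: (t - 6) = t + 6

Step 3 makes a sign error when clearing denominators. Multiplying -6/(t(t - 6)) by t(t - 6) gives -6, not +6. The correct result is (t - 6) = t - 6, which is trivially true, not (t - 6) = t + 6. (Step 1 is a valid identity: 1/(t - 6) - 6/(t(t - 6)) = (t - 6)/(t(t - 6)) = 1/t.)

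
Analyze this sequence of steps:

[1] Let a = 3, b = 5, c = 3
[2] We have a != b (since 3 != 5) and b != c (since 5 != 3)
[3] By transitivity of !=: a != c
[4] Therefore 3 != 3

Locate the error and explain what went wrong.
Step 3: By transitivity of !=: a != c

Step 3 incorrectly applies transitivity to the '!=' relation. Transitivity states: if a R b and b R c, then a R c. However, '!=' is not transitive. Counterexample: 3 != 5 and 5 != 3, but 3 = 3 (both equal 3). Transitivity holds for relations like <, <=, =, but not for !=.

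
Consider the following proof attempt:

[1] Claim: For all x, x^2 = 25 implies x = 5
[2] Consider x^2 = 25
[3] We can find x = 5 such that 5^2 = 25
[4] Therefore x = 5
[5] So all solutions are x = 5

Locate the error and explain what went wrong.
Step 4: Therefore x = 5

Step 4 incorrectly concludes that x = 5 is the only solution. The proof shows that x = 5 is A solution (existence), but does not show it is the ONLY solution (uniqueness). In fact, x = -5 is also a solution since (-5)^2 = 25. Finding one solution doesn't prove there are no others.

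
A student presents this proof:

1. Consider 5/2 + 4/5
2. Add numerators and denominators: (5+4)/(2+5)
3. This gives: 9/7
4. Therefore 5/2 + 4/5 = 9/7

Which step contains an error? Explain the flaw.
Step 2: Add numerators and denominators: (5+4)/(2+5)

Step 2 incorrectly adds fractions by separately adding numerators and denominators. This is wrong. The correct method requires a common denominator: 5/2 + 4/5 = (5×5 + 4×2)/(2×5) = 33/10 = 33/10. The method used gives 9/7, which is different.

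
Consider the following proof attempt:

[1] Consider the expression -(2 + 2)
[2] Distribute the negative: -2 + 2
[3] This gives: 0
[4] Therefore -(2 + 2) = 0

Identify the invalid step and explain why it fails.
Step 2: Distribute the negative: -2 + 2

Step 2 incorrectly distributes the negative sign. The correct distribution is -(2 + 2) = -2 - 2 = -4. The negative must be applied to both terms, not just the first. The error treats -(2 + 2) as -2 + 2, which equals 0 instead of -4.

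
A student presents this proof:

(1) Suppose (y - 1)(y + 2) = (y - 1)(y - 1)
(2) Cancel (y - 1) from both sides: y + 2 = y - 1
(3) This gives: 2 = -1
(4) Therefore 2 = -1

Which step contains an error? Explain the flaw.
Step 2: Cancel (y - 1) from both sides: y + 2 = y - 1

Step 2 cancels (y - 1) from both sides. This is only valid if (y - 1) ≠ 0, i.e., y ≠ 1. When y = 1, both sides equal zero regardless of the other factors. The correct approach requires considering y = 1 as a separate case.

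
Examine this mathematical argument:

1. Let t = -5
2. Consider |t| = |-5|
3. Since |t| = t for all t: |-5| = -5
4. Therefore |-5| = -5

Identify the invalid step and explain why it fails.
Step 3: Since |t| = t for all t: |-5| = -5

Step 3 incorrectly states that |t| = t for all t. The correct definition is |t| = t when t >= 0, and |t| = -t when t < 0. Since -5 < 0, we have |-5| = -(-5) = 5, not -5.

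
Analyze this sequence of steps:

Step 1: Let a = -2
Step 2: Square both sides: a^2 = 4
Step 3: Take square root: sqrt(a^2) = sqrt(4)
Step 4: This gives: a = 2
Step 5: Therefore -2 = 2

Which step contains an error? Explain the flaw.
Step 4: This gives: a = 2

Step 4 incorrectly states that sqrt(a^2) = a. The correct identity is sqrt(a^2) = |a|. Since a = -2 < 0, we have sqrt(a^2) = |-2| = 2, not a = -2.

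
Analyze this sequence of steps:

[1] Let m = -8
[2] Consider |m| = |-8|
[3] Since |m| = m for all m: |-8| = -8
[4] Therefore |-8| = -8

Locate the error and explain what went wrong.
Step 3: Since |m| = m for all m: |-8| = -8

Step 3 incorrectly states that |m| = m for all m. The correct definition is |m| = m when m >= 0, and |m| = -m when m < 0. Since -8 < 0, we have |-8| = -(-8) = 8, not -8.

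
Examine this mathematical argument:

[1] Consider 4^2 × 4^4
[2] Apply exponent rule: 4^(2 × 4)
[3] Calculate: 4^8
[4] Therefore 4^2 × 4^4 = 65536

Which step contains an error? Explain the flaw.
Step 2: Apply exponent rule: 4^(2 × 4)

Step 2 incorrectly states that a^b × a^c = a^(b×c). The correct rule is a^b × a^c = a^(b+c). The actual value is 4^2 × 4^4 = 4^6 = 4096, not 4^8 = 65536.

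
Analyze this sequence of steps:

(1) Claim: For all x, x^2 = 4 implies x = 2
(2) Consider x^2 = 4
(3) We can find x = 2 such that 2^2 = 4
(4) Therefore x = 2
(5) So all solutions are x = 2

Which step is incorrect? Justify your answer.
Step 4: Therefore x = 2

Step 4 incorrectly concludes that x = 2 is the only solution. The proof shows that x = 2 is A solution (existence), but does not show it is the ONLY solution (uniqueness). In fact, x = -2 is also a solution since (-2)^2 = 4. Finding one solution doesn't prove there are no others.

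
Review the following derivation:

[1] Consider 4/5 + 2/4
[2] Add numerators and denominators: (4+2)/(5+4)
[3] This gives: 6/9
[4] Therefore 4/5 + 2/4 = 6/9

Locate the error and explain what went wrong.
Step 2: Add numerators and denominators: (4+2)/(5+4)

Step 2 incorrectly adds fractions by separately adding numerators and denominators. This is wrong. The correct method requires a common denominator: 4/5 + 2/4 = (4×4 + 2×5)/(5×4) = 26/20 = 13/10. The method used gives 6/9, which is different.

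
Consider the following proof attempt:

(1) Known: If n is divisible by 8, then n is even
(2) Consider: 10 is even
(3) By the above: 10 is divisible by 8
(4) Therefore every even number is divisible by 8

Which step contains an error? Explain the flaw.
Step 3: By the above: 10 is divisible by 8

Step 3 commits the fallacy of affirming the consequent. The known fact 'divisible by 8 → even' does NOT imply 'even → divisible by 8'. That would be the converse, which is false. For example, 10 is even but 10 ÷ 8 = 1.25, which is not an integer.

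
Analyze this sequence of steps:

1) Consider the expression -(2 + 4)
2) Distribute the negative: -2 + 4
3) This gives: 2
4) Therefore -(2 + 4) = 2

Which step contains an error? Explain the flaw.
Step 2: Distribute the negative: -2 + 4

Step 2 incorrectly distributes the negative sign. The correct distribution is -(2 + 4) = -2 - 4 = -6. The negative must be applied to both terms, not just the first. The error treats -(2 + 4) as -2 + 4, which equals 2 instead of -6.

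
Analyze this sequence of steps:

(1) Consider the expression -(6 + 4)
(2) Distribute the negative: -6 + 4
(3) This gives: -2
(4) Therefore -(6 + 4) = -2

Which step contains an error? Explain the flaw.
Step 2: Distribute the negative: -6 + 4

Step 2 incorrectly distributes the negative sign. The correct distribution is -(6 + 4) = -6 - 4 = -10. The negative must be applied to both terms, not just the first. The error treats -(6 + 4) as -6 + 4, which equals -2 instead of -10.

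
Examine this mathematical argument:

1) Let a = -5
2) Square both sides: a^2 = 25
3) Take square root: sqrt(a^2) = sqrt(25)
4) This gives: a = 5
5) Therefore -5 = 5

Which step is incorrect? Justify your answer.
Step 4: This gives: a = 5

Step 4 incorrectly states that sqrt(a^2) = a. The correct identity is sqrt(a^2) = |a|. Since a = -5 < 0, we have sqrt(a^2) = |-5| = 5, not a = -5.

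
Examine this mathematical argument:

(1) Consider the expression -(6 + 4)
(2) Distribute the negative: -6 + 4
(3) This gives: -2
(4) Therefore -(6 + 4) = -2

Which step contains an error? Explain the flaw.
Step 2: Distribute the negative: -6 + 4

Step 2 incorrectly distributes the negative sign. The correct distribution is -(6 + 4) = -6 - 4 = -10. The negative must be applied to both terms, not just the first. The error treats -(6 + 4) as -6 + 4, which equals -2 instead of -10.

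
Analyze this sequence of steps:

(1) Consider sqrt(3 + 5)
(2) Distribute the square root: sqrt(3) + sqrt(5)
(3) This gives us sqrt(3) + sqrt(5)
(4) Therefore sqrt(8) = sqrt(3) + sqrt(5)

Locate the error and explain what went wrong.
Step 2: Distribute the square root: sqrt(3) + sqrt(5)

Step 2 incorrectly 'distributes' the square root over addition. The square root function does not distribute: sqrt(a + b) ≠ sqrt(a) + sqrt(b). In fact, sqrt(3 + 5) = sqrt(8) ≈ 2.8284, while sqrt(3) + sqrt(5) ≈ 3.9681.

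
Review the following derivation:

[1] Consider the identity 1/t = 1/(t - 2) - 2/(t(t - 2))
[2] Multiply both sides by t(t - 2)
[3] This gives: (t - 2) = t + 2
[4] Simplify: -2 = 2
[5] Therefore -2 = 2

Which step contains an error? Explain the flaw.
Step 3: This gives: (t - 2) = t + 2

Step 3 makes a sign error when clearing denominators. Multiplying -2/(t(t - 2)) by t(t - 2) gives -2, not +2. The correct result is (t - 2) = t - 2, which is trivially true, not (t - 2) = t + 2. (Step 1 is a valid identity: 1/(t - 2) - 2/(t(t - 2)) = (t - 2)/(t(t - 2)) = 1/t.)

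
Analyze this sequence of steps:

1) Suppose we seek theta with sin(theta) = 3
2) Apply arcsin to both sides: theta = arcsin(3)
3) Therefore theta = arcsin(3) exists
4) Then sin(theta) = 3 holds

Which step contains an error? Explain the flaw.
Step 2: Apply arcsin to both sides: theta = arcsin(3)

Step 2 applies arcsin to 3. However, arcsin(x) is only defined for x in [-1, 1] because sin(theta) can only produce values in that range. Since |3| > 1, arcsin(3) is undefined. There is no angle whose sine equals 3.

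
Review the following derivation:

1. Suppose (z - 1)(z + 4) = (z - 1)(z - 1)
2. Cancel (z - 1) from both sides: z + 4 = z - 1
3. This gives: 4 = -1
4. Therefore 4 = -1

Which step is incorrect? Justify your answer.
Step 2: Cancel (z - 1) from both sides: z + 4 = z - 1

Step 2 cancels (z - 1) from both sides. This is only valid if (z - 1) ≠ 0, i.e., z ≠ 1. When z = 1, both sides equal zero regardless of the other factors. The correct approach requires considering z = 1 as a separate case.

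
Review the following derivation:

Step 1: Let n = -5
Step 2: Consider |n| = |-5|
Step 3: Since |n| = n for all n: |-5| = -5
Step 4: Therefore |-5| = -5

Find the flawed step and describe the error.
Step 3: Since |n| = n for all n: |-5| = -5

Step 3 incorrectly states that |n| = n for all n. The correct definition is |n| = n when n >= 0, and |n| = -n when n < 0. Since -5 < 0, we have |-5| = -(-5) = 5, not -5.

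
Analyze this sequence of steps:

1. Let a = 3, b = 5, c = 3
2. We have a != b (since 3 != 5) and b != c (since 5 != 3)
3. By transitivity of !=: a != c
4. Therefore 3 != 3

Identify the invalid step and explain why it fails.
Step 3: By transitivity of !=: a != c

Step 3 incorrectly applies transitivity to the '!=' relation. Transitivity states: if a R b and b R c, then a R c. However, '!=' is not transitive. Counterexample: 3 != 5 and 5 != 3, but 3 = 3 (both equal 3). Transitivity holds for relations like <, <=, =, but not for !=.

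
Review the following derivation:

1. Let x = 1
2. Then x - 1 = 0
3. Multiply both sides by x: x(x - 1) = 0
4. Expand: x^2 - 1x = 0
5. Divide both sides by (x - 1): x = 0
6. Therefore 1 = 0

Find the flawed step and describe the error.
Step 5: Divide both sides by (x - 1): x = 0

Step 5 divides both sides by (x - 1). However, since x = 1, we have (x - 1) = 0. Division by zero is undefined, making this step invalid.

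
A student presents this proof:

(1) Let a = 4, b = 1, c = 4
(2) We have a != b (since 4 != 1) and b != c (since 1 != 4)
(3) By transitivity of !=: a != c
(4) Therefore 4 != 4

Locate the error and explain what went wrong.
Step 3: By transitivity of !=: a != c

Step 3 incorrectly applies transitivity to the '!=' relation. Transitivity states: if a R b and b R c, then a R c. However, '!=' is not transitive. Counterexample: 4 != 1 and 1 != 4, but 4 = 4 (both equal 4). Transitivity holds for relations like <, <=, =, but not for !=.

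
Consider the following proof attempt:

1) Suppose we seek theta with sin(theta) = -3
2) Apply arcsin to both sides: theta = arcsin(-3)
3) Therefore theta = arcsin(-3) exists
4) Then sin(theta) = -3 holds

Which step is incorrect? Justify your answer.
Step 2: Apply arcsin to both sides: theta = arcsin(-3)

Step 2 applies arcsin to -3. However, arcsin(x) is only defined for x in [-1, 1] because sin(theta) can only produce values in that range. Since |-3| > 1, arcsin(-3) is undefined. There is no angle whose sine equals -3.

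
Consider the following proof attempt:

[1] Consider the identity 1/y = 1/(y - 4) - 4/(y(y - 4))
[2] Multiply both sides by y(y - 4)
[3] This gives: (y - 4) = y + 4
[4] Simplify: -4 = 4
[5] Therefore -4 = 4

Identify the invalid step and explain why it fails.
Step 3: This gives: (y - 4) = y + 4

Step 3 makes a sign error when clearing denominators. Multiplying -4/(y(y - 4)) by y(y - 4) gives -4, not +4. The correct result is (y - 4) = y - 4, which is trivially true, not (y - 4) = y + 4. (Step 1 is a valid identity: 1/(y - 4) - 4/(y(y - 4)) = (y - 4)/(y(y - 4)) = 1/y.)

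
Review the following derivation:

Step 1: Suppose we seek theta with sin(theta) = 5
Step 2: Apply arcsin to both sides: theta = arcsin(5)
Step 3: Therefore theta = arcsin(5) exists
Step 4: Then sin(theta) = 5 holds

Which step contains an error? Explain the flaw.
Step 2: Apply arcsin to both sides: theta = arcsin(5)

Step 2 applies arcsin to 5. However, arcsin(x) is only defined for x in [-1, 1] because sin(theta) can only produce values in that range. Since |5| > 1, arcsin(5) is undefined. There is no angle whose sine equals 5.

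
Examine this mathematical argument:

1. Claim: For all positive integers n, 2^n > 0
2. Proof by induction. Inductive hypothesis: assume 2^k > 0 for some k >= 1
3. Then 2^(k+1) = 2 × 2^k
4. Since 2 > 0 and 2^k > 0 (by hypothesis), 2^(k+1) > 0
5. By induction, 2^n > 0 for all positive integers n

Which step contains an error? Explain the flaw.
Step 5: By induction, 2^n > 0 for all positive integers n

Step 5 concludes the proof by induction, but no base case was ever established. A valid induction proof requires: (1) a base case proving 2^1 > 0, and (2) an inductive step showing IF 2^k > 0 THEN 2^(k+1) > 0. Steps 2-4 correctly establish the inductive step, but without the base case the conclusion in step 5 does not follow.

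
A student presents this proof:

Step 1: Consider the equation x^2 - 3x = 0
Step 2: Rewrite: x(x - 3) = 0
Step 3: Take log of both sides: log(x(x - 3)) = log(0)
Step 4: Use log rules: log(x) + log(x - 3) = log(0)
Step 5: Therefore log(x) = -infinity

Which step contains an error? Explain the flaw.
Step 3: Take log of both sides: log(x(x - 3)) = log(0)

Step 3 takes the logarithm of both sides, resulting in log(0) on the right side. The logarithm is only defined for positive numbers; log(0) is undefined (approaches negative infinity). This operation is invalid.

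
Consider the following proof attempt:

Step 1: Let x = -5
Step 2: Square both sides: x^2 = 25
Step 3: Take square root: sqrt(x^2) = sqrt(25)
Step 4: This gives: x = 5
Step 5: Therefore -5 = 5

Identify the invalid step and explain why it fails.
Step 4: This gives: x = 5

Step 4 incorrectly states that sqrt(x^2) = x. The correct identity is sqrt(x^2) = |x|. Since x = -5 < 0, we have sqrt(x^2) = |-5| = 5, not x = -5.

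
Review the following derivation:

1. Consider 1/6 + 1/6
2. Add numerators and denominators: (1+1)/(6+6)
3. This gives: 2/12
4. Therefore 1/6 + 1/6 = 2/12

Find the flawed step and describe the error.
Step 2: Add numerators and denominators: (1+1)/(6+6)

Step 2 incorrectly adds fractions by separately adding numerators and denominators. This is wrong. The correct method requires a common denominator: 1/6 + 1/6 = (1×6 + 1×6)/(6×6) = 12/36 = 1/3. The method used gives 2/12, which is different.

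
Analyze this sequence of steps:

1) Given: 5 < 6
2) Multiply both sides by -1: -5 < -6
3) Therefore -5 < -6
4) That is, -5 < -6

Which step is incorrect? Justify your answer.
Step 2: Multiply both sides by -1: -5 < -6

Step 2 multiplies both sides by -1 but fails to reverse the inequality sign. When multiplying (or dividing) an inequality by a negative number, the direction must be reversed. Since 5 < 6, we should get -5 > -6, i.e., -5 > -6.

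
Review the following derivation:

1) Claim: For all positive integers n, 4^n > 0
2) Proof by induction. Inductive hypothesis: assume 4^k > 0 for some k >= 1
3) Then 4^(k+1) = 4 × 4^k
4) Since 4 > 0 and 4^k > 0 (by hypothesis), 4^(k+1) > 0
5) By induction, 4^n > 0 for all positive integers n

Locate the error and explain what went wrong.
Step 5: By induction, 4^n > 0 for all positive integers n

Step 5 concludes the proof by induction, but no base case was ever established. A valid induction proof requires: (1) a base case proving 4^1 > 0, and (2) an inductive step showing IF 4^k > 0 THEN 4^(k+1) > 0. Steps 2-4 correctly establish the inductive step, but without the base case the conclusion in step 5 does not follow.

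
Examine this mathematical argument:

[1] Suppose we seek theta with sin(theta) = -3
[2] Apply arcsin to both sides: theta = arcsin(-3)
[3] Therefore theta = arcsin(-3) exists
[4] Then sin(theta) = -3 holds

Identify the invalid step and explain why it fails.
Step 2: Apply arcsin to both sides: theta = arcsin(-3)

Step 2 applies arcsin to -3. However, arcsin(x) is only defined for x in [-1, 1] because sin(theta) can only produce values in that range. Since |-3| > 1, arcsin(-3) is undefined. There is no angle whose sine equals -3.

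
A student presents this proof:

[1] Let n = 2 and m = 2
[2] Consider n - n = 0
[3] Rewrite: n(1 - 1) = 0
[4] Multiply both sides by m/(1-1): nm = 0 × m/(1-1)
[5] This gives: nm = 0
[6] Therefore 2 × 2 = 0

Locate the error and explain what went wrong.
Step 4: Multiply both sides by m/(1-1): nm = 0 × m/(1-1)

Step 4 multiplies both sides by m/(1-1). However, 1-1 = 0, so this is multiplication by m/0, which is undefined. We cannot multiply by an undefined expression.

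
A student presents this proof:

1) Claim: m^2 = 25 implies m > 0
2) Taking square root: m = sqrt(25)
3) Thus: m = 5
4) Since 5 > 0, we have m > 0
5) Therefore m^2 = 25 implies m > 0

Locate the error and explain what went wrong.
Step 2: Taking square root: m = sqrt(25)

Step 2 takes the square root and assumes the positive root only. The equation m^2 = 25 actually has two solutions: m = 5 and m = -5. The proof silently assumes m > 0 without justification, then uses this assumption to conclude m > 0, which is circular. The counterexample m = -5 shows the claim is false.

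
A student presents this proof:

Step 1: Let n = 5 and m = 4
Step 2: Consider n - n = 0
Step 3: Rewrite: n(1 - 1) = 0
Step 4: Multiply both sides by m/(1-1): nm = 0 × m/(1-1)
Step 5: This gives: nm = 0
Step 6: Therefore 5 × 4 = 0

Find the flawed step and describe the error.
Step 4: Multiply both sides by m/(1-1): nm = 0 × m/(1-1)

Step 4 multiplies both sides by m/(1-1). However, 1-1 = 0, so this is multiplication by m/0, which is undefined. We cannot multiply by an undefined expression.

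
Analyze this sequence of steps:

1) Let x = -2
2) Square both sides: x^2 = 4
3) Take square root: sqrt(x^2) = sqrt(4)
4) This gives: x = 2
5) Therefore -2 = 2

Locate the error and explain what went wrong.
Step 4: This gives: x = 2

Step 4 incorrectly states that sqrt(x^2) = x. The correct identity is sqrt(x^2) = |x|. Since x = -2 < 0, we have sqrt(x^2) = |-2| = 2, not x = -2.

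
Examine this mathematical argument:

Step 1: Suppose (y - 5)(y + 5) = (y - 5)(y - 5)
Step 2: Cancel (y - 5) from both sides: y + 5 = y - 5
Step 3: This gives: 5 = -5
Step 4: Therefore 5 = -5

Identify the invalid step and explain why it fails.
Step 2: Cancel (y - 5) from both sides: y + 5 = y - 5

Step 2 cancels (y - 5) from both sides. This is only valid if (y - 5) ≠ 0, i.e., y ≠ 5. When y = 5, both sides equal zero regardless of the other factors. The correct approach requires considering y = 5 as a separate case.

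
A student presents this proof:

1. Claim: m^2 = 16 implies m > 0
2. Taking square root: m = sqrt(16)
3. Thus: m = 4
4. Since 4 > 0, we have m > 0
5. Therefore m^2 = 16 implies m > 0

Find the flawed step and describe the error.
Step 2: Taking square root: m = sqrt(16)

Step 2 takes the square root and assumes the positive root only. The equation m^2 = 16 actually has two solutions: m = 4 and m = -4. The proof silently assumes m > 0 without justification, then uses this assumption to conclude m > 0, which is circular. The counterexample m = -4 shows the claim is false.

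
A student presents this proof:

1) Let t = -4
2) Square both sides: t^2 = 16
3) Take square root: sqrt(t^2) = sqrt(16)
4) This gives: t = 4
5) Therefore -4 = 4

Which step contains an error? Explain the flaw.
Step 4: This gives: t = 4

Step 4 incorrectly states that sqrt(t^2) = t. The correct identity is sqrt(t^2) = |t|. Since t = -4 < 0, we have sqrt(t^2) = |-4| = 4, not t = -4.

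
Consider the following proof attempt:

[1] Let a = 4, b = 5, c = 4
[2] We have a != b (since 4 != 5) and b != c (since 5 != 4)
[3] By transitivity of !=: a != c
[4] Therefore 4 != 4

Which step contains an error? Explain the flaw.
Step 3: By transitivity of !=: a != c

Step 3 incorrectly applies transitivity to the '!=' relation. Transitivity states: if a R b and b R c, then a R c. However, '!=' is not transitive. Counterexample: 4 != 5 and 5 != 4, but 4 = 4 (both equal 4). Transitivity holds for relations like <, <=, =, but not for !=.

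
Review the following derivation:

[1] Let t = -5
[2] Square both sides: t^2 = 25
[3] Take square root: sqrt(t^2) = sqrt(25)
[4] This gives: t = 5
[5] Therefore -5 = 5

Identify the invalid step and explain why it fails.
Step 4: This gives: t = 5

Step 4 incorrectly states that sqrt(t^2) = t. The correct identity is sqrt(t^2) = |t|. Since t = -5 < 0, we have sqrt(t^2) = |-5| = 5, not t = -5.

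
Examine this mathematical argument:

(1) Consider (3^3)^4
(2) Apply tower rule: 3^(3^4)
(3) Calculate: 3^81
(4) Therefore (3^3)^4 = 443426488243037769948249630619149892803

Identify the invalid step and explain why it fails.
Step 2: Apply tower rule: 3^(3^4)

Step 2 incorrectly states that (a^b)^c = a^(b^c). The correct rule is (a^b)^c = a^(b×c). The actual value is (3^3)^4 = 3^12 = 531441, not 3^81 = 443426488243037769948249630619149892803.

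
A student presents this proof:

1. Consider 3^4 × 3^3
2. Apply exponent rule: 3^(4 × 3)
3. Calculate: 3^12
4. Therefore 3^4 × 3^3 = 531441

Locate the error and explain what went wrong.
Step 2: Apply exponent rule: 3^(4 × 3)

Step 2 incorrectly states that a^b × a^c = a^(b×c). The correct rule is a^b × a^c = a^(b+c). The actual value is 3^4 × 3^3 = 3^7 = 2187, not 3^12 = 531441.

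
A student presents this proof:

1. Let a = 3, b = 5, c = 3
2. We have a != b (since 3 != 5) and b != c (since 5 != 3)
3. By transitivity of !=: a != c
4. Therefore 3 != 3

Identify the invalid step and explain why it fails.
Step 3: By transitivity of !=: a != c

Step 3 incorrectly applies transitivity to the '!=' relation. Transitivity states: if a R b and b R c, then a R c. However, '!=' is not transitive. Counterexample: 3 != 5 and 5 != 3, but 3 = 3 (both equal 3). Transitivity holds for relations like <, <=, =, but not for !=.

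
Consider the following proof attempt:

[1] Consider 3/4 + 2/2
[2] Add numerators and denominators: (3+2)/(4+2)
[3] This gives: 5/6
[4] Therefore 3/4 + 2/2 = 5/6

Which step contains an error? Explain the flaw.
Step 2: Add numerators and denominators: (3+2)/(4+2)

Step 2 incorrectly adds fractions by separately adding numerators and denominators. This is wrong. The correct method requires a common denominator: 3/4 + 2/2 = (3×2 + 2×4)/(4×2) = 14/8 = 7/4. The method used gives 5/6, which is different.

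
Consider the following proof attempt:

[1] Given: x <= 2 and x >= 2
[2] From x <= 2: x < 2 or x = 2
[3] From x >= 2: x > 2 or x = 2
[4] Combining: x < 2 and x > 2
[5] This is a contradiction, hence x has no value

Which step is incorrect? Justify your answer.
Step 4: Combining: x < 2 and x > 2

Step 4 incorrectly combines the conditions. From x <= 2 and x >= 2, the intersection is x = 2. The error treats the 'or' cases as 'and' requirements. The correct conclusion is that x = 2 is the unique solution, not that no solution exists.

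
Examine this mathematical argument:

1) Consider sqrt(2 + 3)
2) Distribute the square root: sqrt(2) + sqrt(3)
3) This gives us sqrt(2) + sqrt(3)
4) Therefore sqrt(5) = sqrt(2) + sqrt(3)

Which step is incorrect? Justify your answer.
Step 2: Distribute the square root: sqrt(2) + sqrt(3)

Step 2 incorrectly 'distributes' the square root over addition. The square root function does not distribute: sqrt(a + b) ≠ sqrt(a) + sqrt(b). In fact, sqrt(2 + 3) = sqrt(5) ≈ 2.2361, while sqrt(2) + sqrt(3) ≈ 3.1463.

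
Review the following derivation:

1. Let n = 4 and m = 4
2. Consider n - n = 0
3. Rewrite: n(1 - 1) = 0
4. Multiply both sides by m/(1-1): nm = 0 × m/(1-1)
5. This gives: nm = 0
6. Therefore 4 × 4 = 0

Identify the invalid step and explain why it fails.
Step 4: Multiply both sides by m/(1-1): nm = 0 × m/(1-1)

Step 4 multiplies both sides by m/(1-1). However, 1-1 = 0, so this is multiplication by m/0, which is undefined. We cannot multiply by an undefined expression.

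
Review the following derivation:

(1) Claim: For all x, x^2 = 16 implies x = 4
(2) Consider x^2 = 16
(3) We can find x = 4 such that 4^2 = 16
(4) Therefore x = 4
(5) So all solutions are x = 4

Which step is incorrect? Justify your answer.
Step 4: Therefore x = 4

Step 4 incorrectly concludes that x = 4 is the only solution. The proof shows that x = 4 is A solution (existence), but does not show it is the ONLY solution (uniqueness). In fact, x = -4 is also a solution since (-4)^2 = 16. Finding one solution doesn't prove there are no others.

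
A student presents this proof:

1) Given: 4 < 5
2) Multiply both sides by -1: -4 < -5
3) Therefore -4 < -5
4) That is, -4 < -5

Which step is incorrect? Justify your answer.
Step 2: Multiply both sides by -1: -4 < -5

Step 2 multiplies both sides by -1 but fails to reverse the inequality sign. When multiplying (or dividing) an inequality by a negative number, the direction must be reversed. Since 4 < 5, we should get -4 > -5, i.e., -4 > -5.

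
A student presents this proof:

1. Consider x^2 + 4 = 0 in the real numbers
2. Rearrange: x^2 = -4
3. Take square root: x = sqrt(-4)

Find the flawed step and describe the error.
Step 3: Take square root: x = sqrt(-4)

Step 3 takes the square root of -4, which is negative. In the real number system, the square root of a negative number is undefined. The equation x^2 + 4 = 0 has no real solutions. Square roots of negative numbers only exist in the complex numbers.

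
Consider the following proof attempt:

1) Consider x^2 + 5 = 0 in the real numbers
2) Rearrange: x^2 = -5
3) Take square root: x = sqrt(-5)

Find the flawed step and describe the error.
Step 3: Take square root: x = sqrt(-5)

Step 3 takes the square root of -5, which is negative. In the real number system, the square root of a negative number is undefined. The equation x^2 + 5 = 0 has no real solutions. Square roots of negative numbers only exist in the complex numbers.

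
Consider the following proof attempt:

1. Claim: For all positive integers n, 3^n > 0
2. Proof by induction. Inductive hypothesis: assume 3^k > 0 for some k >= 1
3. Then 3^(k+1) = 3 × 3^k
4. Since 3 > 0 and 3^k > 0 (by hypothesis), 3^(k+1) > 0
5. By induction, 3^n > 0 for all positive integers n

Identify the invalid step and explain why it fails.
Step 5: By induction, 3^n > 0 for all positive integers n

Step 5 concludes the proof by induction, but no base case was ever established. A valid induction proof requires: (1) a base case proving 3^1 > 0, and (2) an inductive step showing IF 3^k > 0 THEN 3^(k+1) > 0. Steps 2-4 correctly establish the inductive step, but without the base case the conclusion in step 5 does not follow.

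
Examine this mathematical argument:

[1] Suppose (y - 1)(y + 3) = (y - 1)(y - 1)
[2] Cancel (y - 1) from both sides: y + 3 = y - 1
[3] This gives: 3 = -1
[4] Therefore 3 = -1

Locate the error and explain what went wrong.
Step 2: Cancel (y - 1) from both sides: y + 3 = y - 1

Step 2 cancels (y - 1) from both sides. This is only valid if (y - 1) ≠ 0, i.e., y ≠ 1. When y = 1, both sides equal zero regardless of the other factors. The correct approach requires considering y = 1 as a separate case.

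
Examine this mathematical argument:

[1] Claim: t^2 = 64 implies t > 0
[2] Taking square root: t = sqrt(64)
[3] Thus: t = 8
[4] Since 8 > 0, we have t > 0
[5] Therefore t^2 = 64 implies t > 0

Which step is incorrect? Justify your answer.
Step 2: Taking square root: t = sqrt(64)

Step 2 takes the square root and assumes the positive root only. The equation t^2 = 64 actually has two solutions: t = 8 and t = -8. The proof silently assumes t > 0 without justification, then uses this assumption to conclude t > 0, which is circular. The counterexample t = -8 shows the claim is false.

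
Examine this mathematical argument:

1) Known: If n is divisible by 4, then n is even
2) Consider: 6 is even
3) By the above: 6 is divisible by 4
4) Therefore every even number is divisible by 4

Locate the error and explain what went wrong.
Step 3: By the above: 6 is divisible by 4

Step 3 commits the fallacy of affirming the consequent. The known fact 'divisible by 4 → even' does NOT imply 'even → divisible by 4'. That would be the converse, which is false. For example, 6 is even but 6 ÷ 4 = 1.50, which is not an integer.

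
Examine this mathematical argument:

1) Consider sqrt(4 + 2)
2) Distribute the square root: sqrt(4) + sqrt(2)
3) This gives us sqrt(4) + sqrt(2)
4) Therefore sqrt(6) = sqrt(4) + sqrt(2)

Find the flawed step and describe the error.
Step 2: Distribute the square root: sqrt(4) + sqrt(2)

Step 2 incorrectly 'distributes' the square root over addition. The square root function does not distribute: sqrt(a + b) ≠ sqrt(a) + sqrt(b). In fact, sqrt(4 + 2) = sqrt(6) ≈ 2.4495, while sqrt(4) + sqrt(2) ≈ 3.4142.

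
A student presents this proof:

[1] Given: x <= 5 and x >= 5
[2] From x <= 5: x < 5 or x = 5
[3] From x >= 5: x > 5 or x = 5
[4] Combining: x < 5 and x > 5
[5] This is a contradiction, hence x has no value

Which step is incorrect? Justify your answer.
Step 4: Combining: x < 5 and x > 5

Step 4 incorrectly combines the conditions. From x <= 5 and x >= 5, the intersection is x = 5. The error treats the 'or' cases as 'and' requirements. The correct conclusion is that x = 5 is the unique solution, not that no solution exists.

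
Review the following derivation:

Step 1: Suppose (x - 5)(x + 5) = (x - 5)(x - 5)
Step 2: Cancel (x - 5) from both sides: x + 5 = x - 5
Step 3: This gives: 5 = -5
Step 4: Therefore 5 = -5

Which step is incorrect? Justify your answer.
Step 2: Cancel (x - 5) from both sides: x + 5 = x - 5

Step 2 cancels (x - 5) from both sides. This is only valid if (x - 5) ≠ 0, i.e., x ≠ 5. When x = 5, both sides equal zero regardless of the other factors. The correct approach requires considering x = 5 as a separate case.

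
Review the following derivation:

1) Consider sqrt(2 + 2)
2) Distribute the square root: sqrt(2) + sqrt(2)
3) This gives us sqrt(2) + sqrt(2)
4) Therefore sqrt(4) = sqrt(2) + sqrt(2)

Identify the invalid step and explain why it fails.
Step 2: Distribute the square root: sqrt(2) + sqrt(2)

Step 2 incorrectly 'distributes' the square root over addition. The square root function does not distribute: sqrt(a + b) ≠ sqrt(a) + sqrt(b). In fact, sqrt(2 + 2) = sqrt(4) ≈ 2.0000, while sqrt(2) + sqrt(2) ≈ 2.8284.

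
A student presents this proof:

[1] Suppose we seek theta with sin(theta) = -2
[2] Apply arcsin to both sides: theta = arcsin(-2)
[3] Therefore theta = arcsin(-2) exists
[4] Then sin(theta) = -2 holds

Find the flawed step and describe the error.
Step 2: Apply arcsin to both sides: theta = arcsin(-2)

Step 2 applies arcsin to -2. However, arcsin(x) is only defined for x in [-1, 1] because sin(theta) can only produce values in that range. Since |-2| > 1, arcsin(-2) is undefined. There is no angle whose sine equals -2.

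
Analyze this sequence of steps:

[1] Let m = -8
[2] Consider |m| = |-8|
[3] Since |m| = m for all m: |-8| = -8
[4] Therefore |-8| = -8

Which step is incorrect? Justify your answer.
Step 3: Since |m| = m for all m: |-8| = -8

Step 3 incorrectly states that |m| = m for all m. The correct definition is |m| = m when m >= 0, and |m| = -m when m < 0. Since -8 < 0, we have |-8| = -(-8) = 8, not -8.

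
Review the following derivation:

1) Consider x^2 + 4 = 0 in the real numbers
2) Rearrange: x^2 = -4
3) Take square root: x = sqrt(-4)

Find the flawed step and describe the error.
Step 3: Take square root: x = sqrt(-4)

Step 3 takes the square root of -4, which is negative. In the real number system, the square root of a negative number is undefined. The equation x^2 + 4 = 0 has no real solutions. Square roots of negative numbers only exist in the complex numbers.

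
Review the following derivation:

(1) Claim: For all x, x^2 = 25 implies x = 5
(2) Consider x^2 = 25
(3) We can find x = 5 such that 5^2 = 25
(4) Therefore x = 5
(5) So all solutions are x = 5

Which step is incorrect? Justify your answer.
Step 4: Therefore x = 5

Step 4 incorrectly concludes that x = 5 is the only solution. The proof shows that x = 5 is A solution (existence), but does not show it is the ONLY solution (uniqueness). In fact, x = -5 is also a solution since (-5)^2 = 25. Finding one solution doesn't prove there are no others.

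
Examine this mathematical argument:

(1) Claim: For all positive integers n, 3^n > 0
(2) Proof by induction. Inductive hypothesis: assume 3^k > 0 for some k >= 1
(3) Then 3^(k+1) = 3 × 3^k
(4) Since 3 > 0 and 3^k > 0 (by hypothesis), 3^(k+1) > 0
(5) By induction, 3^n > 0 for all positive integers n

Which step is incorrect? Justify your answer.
Step 5: By induction, 3^n > 0 for all positive integers n

Step 5 concludes the proof by induction, but no base case was ever established. A valid induction proof requires: (1) a base case proving 3^1 > 0, and (2) an inductive step showing IF 3^k > 0 THEN 3^(k+1) > 0. Steps 2-4 correctly establish the inductive step, but without the base case the conclusion in step 5 does not follow.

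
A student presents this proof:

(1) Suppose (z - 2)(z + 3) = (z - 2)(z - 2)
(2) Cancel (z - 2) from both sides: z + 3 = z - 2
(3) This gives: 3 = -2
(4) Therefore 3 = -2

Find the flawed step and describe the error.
Step 2: Cancel (z - 2) from both sides: z + 3 = z - 2

Step 2 cancels (z - 2) from both sides. This is only valid if (z - 2) ≠ 0, i.e., z ≠ 2. When z = 2, both sides equal zero regardless of the other factors. The correct approach requires considering z = 2 as a separate case.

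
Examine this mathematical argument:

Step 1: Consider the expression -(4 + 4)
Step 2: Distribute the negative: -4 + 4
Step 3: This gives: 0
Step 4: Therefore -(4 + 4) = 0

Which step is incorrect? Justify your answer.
Step 2: Distribute the negative: -4 + 4

Step 2 incorrectly distributes the negative sign. The correct distribution is -(4 + 4) = -4 - 4 = -8. The negative must be applied to both terms, not just the first. The error treats -(4 + 4) as -4 + 4, which equals 0 instead of -8.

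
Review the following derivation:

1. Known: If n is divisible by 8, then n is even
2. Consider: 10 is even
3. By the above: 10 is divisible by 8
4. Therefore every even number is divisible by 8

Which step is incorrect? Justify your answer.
Step 3: By the above: 10 is divisible by 8

Step 3 commits the fallacy of affirming the consequent. The known fact 'divisible by 8 → even' does NOT imply 'even → divisible by 8'. That would be the converse, which is false. For example, 10 is even but 10 ÷ 8 = 1.25, which is not an integer.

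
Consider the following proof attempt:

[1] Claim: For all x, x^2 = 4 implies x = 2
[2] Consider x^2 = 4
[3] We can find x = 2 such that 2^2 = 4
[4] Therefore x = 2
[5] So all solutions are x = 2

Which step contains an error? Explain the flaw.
Step 4: Therefore x = 2

Step 4 incorrectly concludes that x = 2 is the only solution. The proof shows that x = 2 is A solution (existence), but does not show it is the ONLY solution (uniqueness). In fact, x = -2 is also a solution since (-2)^2 = 4. Finding one solution doesn't prove there are no others.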